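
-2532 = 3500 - 6032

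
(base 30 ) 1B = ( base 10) 41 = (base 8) 51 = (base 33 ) 18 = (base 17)27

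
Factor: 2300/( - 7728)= -25/84 = - 2^(-2 )*3^( - 1) * 5^2 * 7^ ( - 1)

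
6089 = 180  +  5909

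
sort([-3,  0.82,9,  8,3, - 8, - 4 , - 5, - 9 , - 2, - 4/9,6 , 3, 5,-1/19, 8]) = [ - 9, - 8, - 5, - 4,  -  3, - 2, - 4/9, - 1/19,  0.82, 3, 3,  5,  6,8,  8,9 ] 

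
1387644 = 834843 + 552801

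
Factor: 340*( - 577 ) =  - 196180 = - 2^2*5^1*17^1*577^1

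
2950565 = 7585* 389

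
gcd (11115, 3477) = 57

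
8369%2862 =2645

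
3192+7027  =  10219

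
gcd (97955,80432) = 11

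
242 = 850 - 608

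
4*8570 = 34280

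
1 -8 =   -  7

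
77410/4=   19352 + 1/2= 19352.50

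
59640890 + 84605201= 144246091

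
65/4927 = 5/379 = 0.01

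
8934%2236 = 2226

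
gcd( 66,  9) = 3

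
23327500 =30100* 775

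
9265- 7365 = 1900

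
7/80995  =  7/80995  =  0.00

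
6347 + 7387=13734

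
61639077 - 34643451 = 26995626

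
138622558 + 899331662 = 1037954220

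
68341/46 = 68341/46 = 1485.67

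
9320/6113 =9320/6113 = 1.52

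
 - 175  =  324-499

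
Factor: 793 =13^1*61^1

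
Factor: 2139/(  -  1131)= - 713/377  =  - 13^ ( - 1 )*23^1* 29^(-1 )*31^1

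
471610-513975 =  - 42365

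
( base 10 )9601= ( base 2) 10010110000001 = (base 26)E57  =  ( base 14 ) 36DB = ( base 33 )8QV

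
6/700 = 3/350 = 0.01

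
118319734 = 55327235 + 62992499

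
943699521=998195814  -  54496293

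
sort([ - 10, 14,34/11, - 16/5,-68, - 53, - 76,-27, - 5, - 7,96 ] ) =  [ - 76, - 68,-53,  -  27  , - 10,  -  7,  -  5, - 16/5, 34/11,  14, 96]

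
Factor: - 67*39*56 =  - 146328 = - 2^3* 3^1*7^1*13^1*67^1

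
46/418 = 23/209 = 0.11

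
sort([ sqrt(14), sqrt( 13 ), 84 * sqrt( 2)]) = [ sqrt( 13), sqrt( 14 ), 84 * sqrt( 2)]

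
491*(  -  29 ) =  - 14239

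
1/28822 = 1/28822 = 0.00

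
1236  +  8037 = 9273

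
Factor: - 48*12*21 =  - 12096  =  - 2^6 *3^3*7^1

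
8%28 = 8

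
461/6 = 461/6  =  76.83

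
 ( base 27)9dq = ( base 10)6938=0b1101100011010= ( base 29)877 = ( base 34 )602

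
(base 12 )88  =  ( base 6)252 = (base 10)104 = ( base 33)35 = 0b1101000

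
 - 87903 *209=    - 18371727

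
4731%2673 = 2058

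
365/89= 4+9/89  =  4.10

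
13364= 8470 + 4894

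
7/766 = 7/766  =  0.01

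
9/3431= 9/3431 = 0.00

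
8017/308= 26+9/308 = 26.03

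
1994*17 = 33898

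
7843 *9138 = 71669334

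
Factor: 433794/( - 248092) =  - 591/338 = - 2^( - 1) * 3^1*13^( - 2)*197^1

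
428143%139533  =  9544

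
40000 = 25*1600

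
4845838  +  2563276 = 7409114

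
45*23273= 1047285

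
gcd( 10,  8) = 2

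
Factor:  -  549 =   -  3^2*61^1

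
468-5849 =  - 5381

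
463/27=17 + 4/27 = 17.15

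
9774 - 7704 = 2070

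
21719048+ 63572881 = 85291929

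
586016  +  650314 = 1236330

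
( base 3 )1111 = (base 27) 1D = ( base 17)26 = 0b101000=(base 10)40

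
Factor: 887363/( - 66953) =  -  941/71 = - 71^( - 1 )*  941^1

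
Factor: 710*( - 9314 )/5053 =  - 2^2*5^1*31^( - 1)*71^1*163^(  -  1 )*4657^1= - 6612940/5053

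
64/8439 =64/8439 =0.01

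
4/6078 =2/3039 = 0.00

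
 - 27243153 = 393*( - 69321 )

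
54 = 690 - 636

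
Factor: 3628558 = 2^1 * 1814279^1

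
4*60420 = 241680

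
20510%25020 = 20510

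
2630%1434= 1196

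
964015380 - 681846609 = 282168771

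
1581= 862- - 719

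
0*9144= 0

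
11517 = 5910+5607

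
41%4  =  1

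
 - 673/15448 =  - 1 + 14775/15448= - 0.04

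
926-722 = 204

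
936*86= 80496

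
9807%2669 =1800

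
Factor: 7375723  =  449^1 * 16427^1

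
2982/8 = 372 + 3/4 = 372.75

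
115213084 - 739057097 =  - 623844013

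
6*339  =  2034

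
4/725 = 4/725 = 0.01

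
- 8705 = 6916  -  15621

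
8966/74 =4483/37 =121.16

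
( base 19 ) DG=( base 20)D3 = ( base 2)100000111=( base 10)263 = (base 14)14b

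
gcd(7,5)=1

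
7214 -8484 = - 1270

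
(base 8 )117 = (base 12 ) 67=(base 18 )47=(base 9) 87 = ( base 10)79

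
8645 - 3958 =4687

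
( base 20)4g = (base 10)96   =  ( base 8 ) 140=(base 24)40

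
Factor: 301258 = 2^1* 31^1*43^1*113^1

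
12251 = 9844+2407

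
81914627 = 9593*8539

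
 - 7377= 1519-8896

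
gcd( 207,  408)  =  3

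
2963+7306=10269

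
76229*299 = 22792471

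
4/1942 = 2/971 = 0.00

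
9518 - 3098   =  6420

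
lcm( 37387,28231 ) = 1383319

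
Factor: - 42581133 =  - 3^5 * 7^1 * 25033^1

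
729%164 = 73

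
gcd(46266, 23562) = 66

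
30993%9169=3486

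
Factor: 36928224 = 2^5*3^6*1583^1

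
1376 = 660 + 716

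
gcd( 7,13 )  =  1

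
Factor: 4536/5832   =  3^(  -  2 )*7^1 = 7/9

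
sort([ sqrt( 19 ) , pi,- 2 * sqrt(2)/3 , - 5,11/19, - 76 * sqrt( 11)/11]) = [ - 76*sqrt(11)/11 ,- 5, - 2*sqrt( 2)/3,11/19,pi,sqrt( 19) ]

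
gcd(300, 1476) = 12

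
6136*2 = 12272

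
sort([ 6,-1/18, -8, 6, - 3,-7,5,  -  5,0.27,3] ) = [ - 8, - 7 , - 5,-3,-1/18, 0.27, 3, 5 , 6 , 6 ]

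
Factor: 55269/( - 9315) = - 3^(  -  1)*5^( - 1)*89^1= - 89/15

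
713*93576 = 66719688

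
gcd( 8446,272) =2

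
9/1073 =9/1073 =0.01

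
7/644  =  1/92  =  0.01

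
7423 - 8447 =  - 1024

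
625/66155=125/13231 = 0.01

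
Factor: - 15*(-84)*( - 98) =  - 123480 = - 2^3*3^2*5^1*7^3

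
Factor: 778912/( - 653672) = -2^2*241^1 * 809^( - 1) = - 964/809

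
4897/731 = 6 + 511/731=6.70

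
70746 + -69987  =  759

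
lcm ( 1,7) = 7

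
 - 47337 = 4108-51445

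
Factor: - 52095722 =  -  2^1*7^2 * 531589^1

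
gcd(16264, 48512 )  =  8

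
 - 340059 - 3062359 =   -  3402418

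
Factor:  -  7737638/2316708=  -  3868819/1158354 = - 2^(  -  1)*3^ ( -3)*19^( - 1 )*701^1*1129^ ( - 1)*5519^1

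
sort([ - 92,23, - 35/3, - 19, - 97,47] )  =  [ - 97,-92, - 19,- 35/3, 23, 47 ]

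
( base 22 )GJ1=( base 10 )8163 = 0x1fe3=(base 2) 1111111100011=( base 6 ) 101443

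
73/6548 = 73/6548 = 0.01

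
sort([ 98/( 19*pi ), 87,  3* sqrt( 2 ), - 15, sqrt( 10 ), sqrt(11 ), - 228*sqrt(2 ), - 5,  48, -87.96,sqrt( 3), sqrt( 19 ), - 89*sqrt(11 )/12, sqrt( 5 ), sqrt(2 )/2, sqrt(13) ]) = [ - 228 * sqrt( 2 ), - 87.96,- 89*sqrt( 11 ) /12, - 15,-5, sqrt( 2) /2, 98/( 19*pi ) , sqrt(3 ),sqrt (5 ),sqrt(10), sqrt(11), sqrt(13),3 * sqrt ( 2),sqrt(19),48, 87]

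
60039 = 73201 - 13162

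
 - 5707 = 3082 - 8789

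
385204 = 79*4876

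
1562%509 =35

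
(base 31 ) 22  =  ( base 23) 2i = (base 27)2a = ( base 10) 64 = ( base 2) 1000000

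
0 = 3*0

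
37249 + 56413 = 93662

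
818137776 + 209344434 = 1027482210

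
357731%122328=113075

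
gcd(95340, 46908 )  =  12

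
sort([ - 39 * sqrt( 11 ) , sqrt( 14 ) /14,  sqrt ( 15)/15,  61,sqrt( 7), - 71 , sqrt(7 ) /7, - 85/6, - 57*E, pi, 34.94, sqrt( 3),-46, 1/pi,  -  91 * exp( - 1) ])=[-57*E , - 39*sqrt( 11),  -  71,  -  46, - 91*exp( - 1), - 85/6, sqrt(15)/15,sqrt( 14)/14, 1/pi, sqrt( 7) /7, sqrt( 3 ),  sqrt( 7),pi,34.94,61]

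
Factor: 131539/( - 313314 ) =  - 2^( - 1)*3^( - 1 )*79^(  -  1 ) * 199^1 = -199/474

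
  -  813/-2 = 406+1/2= 406.50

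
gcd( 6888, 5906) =2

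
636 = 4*159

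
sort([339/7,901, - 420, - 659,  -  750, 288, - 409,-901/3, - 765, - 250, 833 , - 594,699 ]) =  [ - 765, - 750, - 659, - 594, - 420, - 409, - 901/3, - 250, 339/7,288,  699, 833, 901 ]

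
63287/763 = 9041/109 = 82.94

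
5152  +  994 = 6146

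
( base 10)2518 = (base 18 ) 7dg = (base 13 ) 11B9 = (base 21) 5EJ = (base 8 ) 4726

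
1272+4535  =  5807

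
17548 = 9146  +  8402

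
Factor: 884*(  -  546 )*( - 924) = 2^5*3^2* 7^2*11^1 * 13^2  *17^1 = 445981536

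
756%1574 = 756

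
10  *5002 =50020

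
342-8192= -7850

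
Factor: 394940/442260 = 217/243 = 3^( - 5 )*7^1 *31^1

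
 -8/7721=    - 8/7721  =  - 0.00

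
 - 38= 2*( - 19)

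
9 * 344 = 3096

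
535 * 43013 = 23011955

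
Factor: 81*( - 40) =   -  3240 = - 2^3*3^4* 5^1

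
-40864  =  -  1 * 40864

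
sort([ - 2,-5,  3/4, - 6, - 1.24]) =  [ - 6, - 5, - 2, - 1.24, 3/4]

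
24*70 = 1680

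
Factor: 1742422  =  2^1*11^1*79201^1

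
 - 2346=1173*( - 2)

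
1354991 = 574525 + 780466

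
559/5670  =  559/5670 = 0.10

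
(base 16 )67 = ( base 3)10211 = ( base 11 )94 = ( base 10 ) 103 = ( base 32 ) 37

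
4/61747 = 4/61747 = 0.00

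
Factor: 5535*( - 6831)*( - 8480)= 320625280800  =  2^5*3^6*5^2*11^1*23^1*41^1* 53^1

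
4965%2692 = 2273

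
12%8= 4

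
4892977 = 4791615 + 101362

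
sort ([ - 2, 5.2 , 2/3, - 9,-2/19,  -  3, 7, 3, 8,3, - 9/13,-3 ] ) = [ - 9,-3, - 3,-2, - 9/13, - 2/19,2/3, 3, 3, 5.2,  7,8 ]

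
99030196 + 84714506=183744702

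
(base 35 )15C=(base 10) 1412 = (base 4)112010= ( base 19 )3h6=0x584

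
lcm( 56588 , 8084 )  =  56588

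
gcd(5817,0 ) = 5817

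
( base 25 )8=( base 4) 20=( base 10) 8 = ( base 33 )8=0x8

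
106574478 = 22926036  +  83648442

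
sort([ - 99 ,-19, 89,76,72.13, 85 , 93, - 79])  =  [ - 99, - 79 ,-19,72.13,76,85,89,93]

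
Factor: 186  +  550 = 2^5*23^1 = 736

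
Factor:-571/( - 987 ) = 3^ (  -  1 )*7^( - 1)*47^(-1 )*571^1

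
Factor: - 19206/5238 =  - 11/3 = - 3^( - 1) * 11^1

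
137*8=1096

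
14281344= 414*34496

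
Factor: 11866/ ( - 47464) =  - 2^( - 2) = - 1/4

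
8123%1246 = 647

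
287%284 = 3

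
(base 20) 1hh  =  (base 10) 757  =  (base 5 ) 11012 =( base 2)1011110101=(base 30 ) p7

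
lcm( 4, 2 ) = 4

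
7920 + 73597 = 81517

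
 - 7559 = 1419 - 8978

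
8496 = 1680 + 6816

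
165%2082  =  165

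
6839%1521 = 755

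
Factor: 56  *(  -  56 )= - 2^6  *7^2 =-3136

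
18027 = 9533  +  8494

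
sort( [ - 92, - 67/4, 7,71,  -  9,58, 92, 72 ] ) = [ - 92, - 67/4, - 9, 7,58 , 71,72, 92]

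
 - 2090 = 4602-6692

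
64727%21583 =21561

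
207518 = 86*2413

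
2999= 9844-6845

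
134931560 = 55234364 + 79697196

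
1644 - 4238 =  - 2594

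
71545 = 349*205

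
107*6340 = 678380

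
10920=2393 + 8527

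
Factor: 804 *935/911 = 2^2 * 3^1 *5^1 * 11^1 * 17^1*67^1*911^ ( - 1) = 751740/911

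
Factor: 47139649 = 863^1 * 54623^1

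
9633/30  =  3211/10 = 321.10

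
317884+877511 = 1195395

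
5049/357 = 99/7=14.14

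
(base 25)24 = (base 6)130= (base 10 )54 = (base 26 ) 22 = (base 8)66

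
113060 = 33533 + 79527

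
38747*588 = 22783236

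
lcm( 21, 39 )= 273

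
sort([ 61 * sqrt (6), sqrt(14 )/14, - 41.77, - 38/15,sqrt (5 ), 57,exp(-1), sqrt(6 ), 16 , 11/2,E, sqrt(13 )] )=[ - 41.77,-38/15 , sqrt(14)/14,exp(-1), sqrt( 5 ),sqrt ( 6),E,  sqrt(13 ) , 11/2, 16,57,61*sqrt( 6 )]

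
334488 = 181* 1848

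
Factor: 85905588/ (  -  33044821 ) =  -2^2*3^1 * 17^( - 1) *31^1*541^( -1)* 3593^ (-1) *230929^1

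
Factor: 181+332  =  3^3* 19^1 = 513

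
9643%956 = 83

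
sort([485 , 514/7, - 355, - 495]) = [ - 495,-355, 514/7,485] 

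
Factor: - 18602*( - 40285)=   2^1* 5^1*7^1*71^1*131^1 * 1151^1 = 749381570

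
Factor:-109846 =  - 2^1*11^1*4993^1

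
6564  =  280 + 6284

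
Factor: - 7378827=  - 3^1*107^1*127^1*181^1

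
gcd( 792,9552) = 24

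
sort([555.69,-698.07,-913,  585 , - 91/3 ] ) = [-913, - 698.07, - 91/3,555.69,585 ] 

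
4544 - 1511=3033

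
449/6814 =449/6814  =  0.07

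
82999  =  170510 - 87511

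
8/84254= 4/42127 = 0.00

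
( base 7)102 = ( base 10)51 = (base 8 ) 63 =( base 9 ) 56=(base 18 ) 2f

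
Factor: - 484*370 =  - 179080 = -  2^3*5^1*11^2*37^1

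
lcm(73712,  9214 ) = 73712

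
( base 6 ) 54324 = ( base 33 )6SA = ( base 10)7468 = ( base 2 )1110100101100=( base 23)e2g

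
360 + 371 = 731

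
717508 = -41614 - -759122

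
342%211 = 131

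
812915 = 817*995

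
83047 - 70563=12484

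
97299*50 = 4864950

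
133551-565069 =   -  431518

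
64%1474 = 64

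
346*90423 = 31286358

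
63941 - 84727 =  - 20786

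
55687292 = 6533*8524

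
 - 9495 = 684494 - 693989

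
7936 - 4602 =3334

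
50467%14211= 7834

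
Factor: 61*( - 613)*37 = - 37^1*61^1*613^1  =  - 1383541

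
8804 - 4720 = 4084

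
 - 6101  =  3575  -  9676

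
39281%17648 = 3985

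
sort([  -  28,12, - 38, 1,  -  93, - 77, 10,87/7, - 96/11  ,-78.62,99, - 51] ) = [-93,-78.62,-77, - 51,  -  38, - 28, - 96/11, 1, 10, 12, 87/7,99 ]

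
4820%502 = 302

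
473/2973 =473/2973 = 0.16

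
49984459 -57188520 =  - 7204061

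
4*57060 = 228240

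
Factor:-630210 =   -  2^1*3^1 * 5^1*7^1*3001^1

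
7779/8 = 972  +  3/8 = 972.38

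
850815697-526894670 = 323921027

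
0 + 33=33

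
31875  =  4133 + 27742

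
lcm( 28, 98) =196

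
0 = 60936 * 0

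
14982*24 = 359568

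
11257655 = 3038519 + 8219136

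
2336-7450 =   -  5114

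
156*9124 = 1423344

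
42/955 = 42/955=0.04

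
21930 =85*258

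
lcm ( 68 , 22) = 748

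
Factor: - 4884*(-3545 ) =2^2*3^1*5^1 * 11^1*37^1*709^1 = 17313780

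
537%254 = 29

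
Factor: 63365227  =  223^1*284149^1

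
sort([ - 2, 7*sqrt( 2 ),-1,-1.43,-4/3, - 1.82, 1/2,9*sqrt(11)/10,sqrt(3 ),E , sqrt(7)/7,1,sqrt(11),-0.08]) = [ -2, - 1.82,-1.43,-4/3,-1,-0.08, sqrt( 7)/7,1/2,1, sqrt( 3) , E,9 * sqrt(11 )/10,sqrt(11), 7*sqrt(2)]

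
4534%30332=4534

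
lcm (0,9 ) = 0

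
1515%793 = 722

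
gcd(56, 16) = 8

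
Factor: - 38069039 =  - 38069039^1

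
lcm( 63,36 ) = 252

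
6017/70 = 85 +67/70 = 85.96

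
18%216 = 18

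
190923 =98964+91959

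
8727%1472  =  1367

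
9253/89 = 9253/89 = 103.97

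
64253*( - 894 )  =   - 57442182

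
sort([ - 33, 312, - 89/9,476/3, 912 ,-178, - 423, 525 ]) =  [ - 423, - 178 , - 33,-89/9, 476/3,312, 525, 912]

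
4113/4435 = 4113/4435 =0.93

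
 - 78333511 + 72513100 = - 5820411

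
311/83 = 3 + 62/83 = 3.75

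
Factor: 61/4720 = 2^( - 4 )*5^(  -  1 )*59^( -1 )*61^1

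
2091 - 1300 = 791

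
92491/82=1127 + 77/82  =  1127.94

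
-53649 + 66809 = 13160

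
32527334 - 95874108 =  - 63346774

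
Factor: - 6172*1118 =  - 6900296=- 2^3*13^1*43^1*1543^1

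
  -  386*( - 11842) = 4571012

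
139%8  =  3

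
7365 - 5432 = 1933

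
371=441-70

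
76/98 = 38/49 = 0.78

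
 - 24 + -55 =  - 79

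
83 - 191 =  - 108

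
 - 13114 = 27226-40340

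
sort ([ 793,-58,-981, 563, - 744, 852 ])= [ - 981, - 744, - 58, 563,793,852 ]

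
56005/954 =56005/954 = 58.71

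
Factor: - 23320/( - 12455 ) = 2^3 * 11^1 * 47^( - 1) = 88/47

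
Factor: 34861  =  71^1*491^1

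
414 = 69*6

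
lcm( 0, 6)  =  0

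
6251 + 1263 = 7514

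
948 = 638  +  310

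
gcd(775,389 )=1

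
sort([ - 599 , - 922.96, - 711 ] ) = [ - 922.96, - 711, - 599 ] 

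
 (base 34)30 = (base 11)93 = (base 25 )42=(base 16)66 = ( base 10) 102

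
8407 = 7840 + 567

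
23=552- 529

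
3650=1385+2265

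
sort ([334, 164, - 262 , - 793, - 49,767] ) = [-793,-262,-49, 164, 334, 767] 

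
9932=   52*191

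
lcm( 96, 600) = 2400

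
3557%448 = 421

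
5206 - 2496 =2710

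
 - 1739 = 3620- 5359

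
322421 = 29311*11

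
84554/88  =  42277/44 = 960.84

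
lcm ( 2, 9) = 18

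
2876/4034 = 1438/2017 = 0.71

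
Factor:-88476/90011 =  - 2^2*3^1 * 73^1*101^1 * 90011^(-1) 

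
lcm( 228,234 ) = 8892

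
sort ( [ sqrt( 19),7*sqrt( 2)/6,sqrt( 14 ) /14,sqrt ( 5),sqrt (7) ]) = [sqrt( 14 ) /14,7*sqrt( 2) /6,sqrt( 5 ), sqrt( 7 ), sqrt(19) ]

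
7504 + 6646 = 14150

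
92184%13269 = 12570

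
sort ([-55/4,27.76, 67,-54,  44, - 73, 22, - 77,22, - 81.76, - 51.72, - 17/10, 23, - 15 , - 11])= [ - 81.76, - 77, - 73, - 54,  -  51.72, - 15, - 55/4 ,  -  11,-17/10, 22 , 22,23, 27.76,44,67]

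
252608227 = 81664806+170943421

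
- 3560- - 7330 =3770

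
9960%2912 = 1224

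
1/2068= 1/2068 = 0.00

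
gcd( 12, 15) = 3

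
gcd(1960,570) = 10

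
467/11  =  42 + 5/11= 42.45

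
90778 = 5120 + 85658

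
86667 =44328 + 42339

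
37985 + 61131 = 99116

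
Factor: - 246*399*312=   -  2^4*3^3 * 7^1*13^1*19^1*41^1 = - 30624048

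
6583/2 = 6583/2 =3291.50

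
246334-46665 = 199669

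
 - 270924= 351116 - 622040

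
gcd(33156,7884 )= 108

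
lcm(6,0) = 0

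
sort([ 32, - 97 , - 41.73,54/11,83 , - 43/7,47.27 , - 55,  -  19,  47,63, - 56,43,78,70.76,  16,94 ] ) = [ - 97, - 56, - 55,-41.73, - 19, - 43/7,54/11  ,  16,32, 43, 47, 47.27 , 63, 70.76,78, 83, 94 ]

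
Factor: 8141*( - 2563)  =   - 7^1*11^1 * 233^1*1163^1=- 20865383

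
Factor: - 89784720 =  - 2^4 *3^3*5^1 * 197^1*211^1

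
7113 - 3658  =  3455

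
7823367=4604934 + 3218433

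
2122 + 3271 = 5393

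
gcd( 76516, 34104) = 4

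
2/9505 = 2/9505 = 0.00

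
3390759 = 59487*57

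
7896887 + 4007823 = 11904710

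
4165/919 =4 + 489/919 = 4.53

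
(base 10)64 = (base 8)100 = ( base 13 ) 4C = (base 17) 3D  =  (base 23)2I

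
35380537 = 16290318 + 19090219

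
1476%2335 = 1476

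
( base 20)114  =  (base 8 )650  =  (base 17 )17g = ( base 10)424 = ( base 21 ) k4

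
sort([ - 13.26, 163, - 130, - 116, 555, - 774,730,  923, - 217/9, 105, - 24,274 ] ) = [-774,-130,-116, - 217/9,-24, - 13.26 , 105,  163, 274,555,  730 , 923 ] 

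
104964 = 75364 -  - 29600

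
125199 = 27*4637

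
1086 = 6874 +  - 5788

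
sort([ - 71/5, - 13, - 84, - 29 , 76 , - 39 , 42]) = [ - 84,- 39,-29, - 71/5, - 13, 42, 76]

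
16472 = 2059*8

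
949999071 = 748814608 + 201184463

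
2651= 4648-1997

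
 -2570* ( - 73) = 187610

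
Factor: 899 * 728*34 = 2^4*7^1*13^1*17^1 * 29^1*31^1  =  22252048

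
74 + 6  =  80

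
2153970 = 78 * 27615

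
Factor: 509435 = 5^1 * 139^1*733^1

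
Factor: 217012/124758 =454/261=2^1* 3^(-2) * 29^( - 1) * 227^1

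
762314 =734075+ 28239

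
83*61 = 5063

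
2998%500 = 498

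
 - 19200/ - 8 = 2400 + 0/1 = 2400.00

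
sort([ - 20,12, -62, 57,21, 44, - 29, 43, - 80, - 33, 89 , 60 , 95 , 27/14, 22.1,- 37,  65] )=[ - 80,-62,  -  37, - 33, - 29 , - 20,27/14, 12, 21,  22.1,  43, 44,57, 60,65, 89, 95 ]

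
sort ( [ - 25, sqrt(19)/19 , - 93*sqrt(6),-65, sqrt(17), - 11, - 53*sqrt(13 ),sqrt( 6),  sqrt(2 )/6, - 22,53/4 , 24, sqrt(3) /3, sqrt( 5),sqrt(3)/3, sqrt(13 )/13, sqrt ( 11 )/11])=[ - 93* sqrt( 6),  -  53*  sqrt(13), - 65, - 25,  -  22, - 11, sqrt(19) /19, sqrt(2) /6, sqrt(13)/13, sqrt(11) /11,sqrt(3 ) /3,  sqrt(3)/3, sqrt ( 5),sqrt(6), sqrt(17 )  ,  53/4,24]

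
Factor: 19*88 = 1672 = 2^3*11^1*19^1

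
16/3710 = 8/1855 = 0.00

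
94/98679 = 94/98679= 0.00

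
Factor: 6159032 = 2^3*11^1*17^1*23^1*179^1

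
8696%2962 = 2772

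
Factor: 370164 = 2^2*3^1*109^1*283^1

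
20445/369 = 6815/123 = 55.41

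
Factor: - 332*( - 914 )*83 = 25186184  =  2^3*83^2*457^1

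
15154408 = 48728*311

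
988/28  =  247/7 = 35.29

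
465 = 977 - 512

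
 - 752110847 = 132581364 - 884692211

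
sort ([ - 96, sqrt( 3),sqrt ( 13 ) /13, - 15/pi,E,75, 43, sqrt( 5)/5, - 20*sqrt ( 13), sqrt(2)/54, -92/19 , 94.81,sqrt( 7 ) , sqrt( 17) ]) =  [-96, - 20*sqrt(13 ), - 92/19, - 15/pi,  sqrt(2 ) /54, sqrt(13)/13,sqrt( 5) /5 , sqrt( 3),sqrt(7)  ,  E, sqrt( 17),43, 75, 94.81] 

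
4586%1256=818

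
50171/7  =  50171/7 = 7167.29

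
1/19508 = 1/19508 = 0.00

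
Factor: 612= 2^2*3^2*17^1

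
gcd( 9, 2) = 1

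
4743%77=46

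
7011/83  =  7011/83=84.47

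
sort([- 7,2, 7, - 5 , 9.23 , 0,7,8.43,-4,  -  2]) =[-7, - 5, - 4,-2,0, 2, 7 , 7, 8.43, 9.23 ]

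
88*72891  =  6414408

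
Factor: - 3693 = -3^1 * 1231^1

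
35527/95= 373 + 92/95 = 373.97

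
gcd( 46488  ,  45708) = 156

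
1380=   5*276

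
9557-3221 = 6336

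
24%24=0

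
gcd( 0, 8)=8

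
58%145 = 58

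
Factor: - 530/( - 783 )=2^1* 3^( - 3)*5^1*29^(  -  1 )*53^1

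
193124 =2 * 96562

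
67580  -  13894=53686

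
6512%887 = 303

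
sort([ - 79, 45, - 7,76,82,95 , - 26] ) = [ - 79, - 26,-7,45,76,82,95 ]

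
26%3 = 2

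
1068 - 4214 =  - 3146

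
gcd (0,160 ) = 160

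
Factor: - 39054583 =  - 39054583^1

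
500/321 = 1 + 179/321 = 1.56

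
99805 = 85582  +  14223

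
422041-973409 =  - 551368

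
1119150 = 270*4145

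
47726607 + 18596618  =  66323225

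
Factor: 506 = 2^1*11^1*23^1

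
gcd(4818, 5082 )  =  66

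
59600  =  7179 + 52421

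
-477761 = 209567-687328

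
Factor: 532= 2^2*7^1*19^1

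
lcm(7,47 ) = 329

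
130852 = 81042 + 49810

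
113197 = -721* ( - 157 )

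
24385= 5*4877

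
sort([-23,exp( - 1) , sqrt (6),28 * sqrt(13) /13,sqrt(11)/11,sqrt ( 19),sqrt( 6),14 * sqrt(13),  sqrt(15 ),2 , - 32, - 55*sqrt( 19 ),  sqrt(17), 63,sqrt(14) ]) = [  -  55*sqrt(19), - 32,-23,sqrt( 11)/11,exp(  -  1), 2,  sqrt(6), sqrt( 6), sqrt ( 14),sqrt(15) , sqrt(17),sqrt(19),28*sqrt(13)/13, 14*sqrt(13 ), 63 ] 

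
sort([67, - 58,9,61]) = [ - 58,  9, 61,67] 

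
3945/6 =1315/2 = 657.50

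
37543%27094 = 10449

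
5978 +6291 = 12269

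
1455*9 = 13095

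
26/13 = 2  =  2.00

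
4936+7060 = 11996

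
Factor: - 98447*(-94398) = 9293199906= 2^1*3^1 * 17^1*5791^1 * 15733^1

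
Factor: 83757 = 3^1 * 27919^1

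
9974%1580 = 494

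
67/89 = 67/89 = 0.75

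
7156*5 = 35780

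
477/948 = 159/316 = 0.50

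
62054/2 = 31027 = 31027.00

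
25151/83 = 25151/83  =  303.02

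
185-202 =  - 17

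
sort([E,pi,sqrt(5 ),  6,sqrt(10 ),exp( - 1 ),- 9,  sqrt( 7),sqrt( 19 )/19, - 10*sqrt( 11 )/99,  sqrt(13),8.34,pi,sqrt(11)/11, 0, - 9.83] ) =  [-9.83, - 9, - 10*sqrt ( 11 )/99,0,sqrt(19)/19,  sqrt( 11)/11,exp ( - 1), sqrt(5),sqrt ( 7),  E,  pi,pi, sqrt(10),  sqrt( 13 ),  6,8.34 ] 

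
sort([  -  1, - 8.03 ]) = [ - 8.03, - 1 ]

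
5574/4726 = 2787/2363= 1.18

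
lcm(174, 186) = 5394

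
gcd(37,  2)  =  1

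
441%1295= 441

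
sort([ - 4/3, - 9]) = [ - 9, - 4/3]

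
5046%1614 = 204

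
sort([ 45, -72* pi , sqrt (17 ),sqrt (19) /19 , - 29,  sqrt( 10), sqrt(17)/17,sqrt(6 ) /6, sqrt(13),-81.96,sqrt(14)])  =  [ - 72*pi,-81.96, - 29 , sqrt( 19)/19,sqrt( 17)/17,  sqrt( 6 )/6,sqrt( 10), sqrt( 13) , sqrt( 14), sqrt( 17),  45]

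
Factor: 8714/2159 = 2^1*17^( - 1)* 127^(-1) * 4357^1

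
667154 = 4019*166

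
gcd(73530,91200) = 570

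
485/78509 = 485/78509 =0.01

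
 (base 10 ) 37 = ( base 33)14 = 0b100101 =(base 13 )2B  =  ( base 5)122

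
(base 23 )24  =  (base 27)1n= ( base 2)110010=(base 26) 1O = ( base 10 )50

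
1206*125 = 150750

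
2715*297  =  806355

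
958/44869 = 958/44869 = 0.02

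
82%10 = 2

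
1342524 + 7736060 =9078584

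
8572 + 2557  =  11129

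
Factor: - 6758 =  - 2^1*31^1*109^1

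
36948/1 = 36948 = 36948.00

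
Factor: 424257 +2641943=3066200= 2^3*5^2*15331^1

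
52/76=13/19 = 0.68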